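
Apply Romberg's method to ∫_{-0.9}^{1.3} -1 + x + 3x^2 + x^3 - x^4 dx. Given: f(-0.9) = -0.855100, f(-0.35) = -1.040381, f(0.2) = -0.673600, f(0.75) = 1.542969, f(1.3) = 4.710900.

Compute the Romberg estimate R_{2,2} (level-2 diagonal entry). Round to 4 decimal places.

0.8553

R_{0,0} (trapezoid, 1 panel, h=2.2000): 4.241380
R_{1,0} (trapezoid, 2 panels, h=1.1000): 1.379730
R_{2,0} (trapezoid, 4 panels, h=0.5500): 0.966288
R_{1,1} = 1.379730 + (1.379730 − 4.241380)/3 = 0.425847
R_{2,1} = 0.966288 + (0.966288 − 1.379730)/3 = 0.828474
R_{2,2} = 0.828474 + (0.828474 − 0.425847)/15 = 0.855316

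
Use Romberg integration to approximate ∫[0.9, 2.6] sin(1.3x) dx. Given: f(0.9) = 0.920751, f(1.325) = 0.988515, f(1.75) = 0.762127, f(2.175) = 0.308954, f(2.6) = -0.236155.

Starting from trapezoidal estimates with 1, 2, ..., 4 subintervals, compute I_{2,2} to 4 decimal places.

1.0475

I_{0,0} (trapezoid, 1 panel, h=1.7000): 0.581907
I_{1,0} (trapezoid, 2 panels, h=0.8500): 0.938761
I_{2,0} (trapezoid, 4 panels, h=0.4250): 1.020805
I_{1,1} = 0.938761 + (0.938761 − 0.581907)/3 = 1.057712
I_{2,1} = 1.020805 + (1.020805 − 0.938761)/3 = 1.048153
I_{2,2} = 1.048153 + (1.048153 − 1.057712)/15 = 1.047516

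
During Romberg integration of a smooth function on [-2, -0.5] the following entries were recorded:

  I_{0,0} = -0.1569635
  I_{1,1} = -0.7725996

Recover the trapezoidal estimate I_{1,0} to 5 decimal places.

From I_{1,1} = (4·I_{1,0} − I_{0,0})/3, solve for I_{1,0}:
4·I_{1,0} = 3·(-0.7725996) + (-0.1569635) = -2.4747623
I_{1,0} = -0.6186906

-0.61869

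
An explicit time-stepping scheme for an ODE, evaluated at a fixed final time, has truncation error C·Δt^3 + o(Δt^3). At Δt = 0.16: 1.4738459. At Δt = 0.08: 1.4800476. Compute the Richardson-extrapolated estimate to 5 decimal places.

1.48093

Extrapolated value = (8·A(Δt/2) − A(Δt)) / (8 − 1)
= (8·1.4800476 − 1.4738459) / 7
= 10.3665349 / 7 = 1.4809336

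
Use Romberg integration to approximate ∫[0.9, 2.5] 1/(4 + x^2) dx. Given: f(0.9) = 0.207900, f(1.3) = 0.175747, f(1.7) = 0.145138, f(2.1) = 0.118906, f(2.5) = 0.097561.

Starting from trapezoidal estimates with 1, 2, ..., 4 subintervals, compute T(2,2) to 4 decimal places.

0.2366

T(0,0) (trapezoid, 1 panel, h=1.6000): 0.244369
T(1,0) (trapezoid, 2 panels, h=0.8000): 0.238295
T(2,0) (trapezoid, 4 panels, h=0.4000): 0.237009
T(1,1) = 0.238295 + (0.238295 − 0.244369)/3 = 0.236270
T(2,1) = 0.237009 + (0.237009 − 0.238295)/3 = 0.236580
T(2,2) = 0.236580 + (0.236580 − 0.236270)/15 = 0.236601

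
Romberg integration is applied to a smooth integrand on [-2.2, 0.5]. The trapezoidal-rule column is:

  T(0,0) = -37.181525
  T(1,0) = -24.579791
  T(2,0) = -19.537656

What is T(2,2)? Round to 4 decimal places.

-17.6888

Richardson extrapolation on the trapezoidal column (denominator 4−1=3):
T(1,1) = (4·(-24.579791) − (-37.181525)) / 3 = -20.379213
T(2,1) = (4·(-19.537656) − (-24.579791)) / 3 = -17.856944
T(2,2) = -17.856944 + (-17.856944 − (-20.379213))/15 = -17.688793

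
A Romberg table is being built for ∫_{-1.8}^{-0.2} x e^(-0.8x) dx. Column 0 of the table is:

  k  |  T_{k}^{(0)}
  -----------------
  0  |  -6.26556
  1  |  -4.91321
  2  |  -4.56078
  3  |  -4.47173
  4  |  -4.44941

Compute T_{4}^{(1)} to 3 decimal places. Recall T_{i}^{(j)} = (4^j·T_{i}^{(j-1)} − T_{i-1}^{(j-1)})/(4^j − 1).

Richardson extrapolation on the trapezoidal column (denominator 4−1=3):
T_{4}^{(1)} = -4.44941 + (-4.44941 − (-4.47173))/3 = -4.44197
(Column j=1 coincides with Simpson's rule on the same nodes.)

-4.442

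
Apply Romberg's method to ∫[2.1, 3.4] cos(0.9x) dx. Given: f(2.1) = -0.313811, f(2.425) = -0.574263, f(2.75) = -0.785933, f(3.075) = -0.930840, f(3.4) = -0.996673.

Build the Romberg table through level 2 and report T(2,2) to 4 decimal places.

-0.9644

T(0,0) (trapezoid, 1 panel, h=1.3000): -0.851815
T(1,0) (trapezoid, 2 panels, h=0.6500): -0.936764
T(2,0) (trapezoid, 4 panels, h=0.3250): -0.957540
T(1,1) = -0.936764 + (-0.936764 − (-0.851815))/3 = -0.965080
T(2,1) = -0.957540 + (-0.957540 − (-0.936764))/3 = -0.964465
T(2,2) = -0.964465 + (-0.964465 − (-0.965080))/15 = -0.964424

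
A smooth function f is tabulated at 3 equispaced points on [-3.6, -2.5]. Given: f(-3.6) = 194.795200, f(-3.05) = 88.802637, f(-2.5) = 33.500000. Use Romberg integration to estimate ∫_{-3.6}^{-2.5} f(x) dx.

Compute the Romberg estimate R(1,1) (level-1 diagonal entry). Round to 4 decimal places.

R(0,0) (trapezoid, 1 panel, h=1.1000): 125.562360
R(1,0) (trapezoid, 2 panels, h=0.5500): 111.622630
R(1,1) = 111.622630 + (111.622630 − 125.562360)/3 = 106.976053

106.9761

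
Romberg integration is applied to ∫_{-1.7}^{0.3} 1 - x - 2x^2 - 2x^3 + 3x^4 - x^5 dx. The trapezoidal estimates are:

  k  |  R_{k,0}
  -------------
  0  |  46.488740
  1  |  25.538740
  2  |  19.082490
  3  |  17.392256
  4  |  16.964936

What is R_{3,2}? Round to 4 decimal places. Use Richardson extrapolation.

Richardson extrapolation on the trapezoidal column (denominator 4−1=3):
R_{2,1} = (4·19.082490 − 25.538740) / 3 = 16.930407
R_{3,1} = 17.392256 + (17.392256 − 19.082490)/3 = 16.828845
R_{3,2} = (16·16.828845 − 16.930407) / 15 = 16.822074

16.8221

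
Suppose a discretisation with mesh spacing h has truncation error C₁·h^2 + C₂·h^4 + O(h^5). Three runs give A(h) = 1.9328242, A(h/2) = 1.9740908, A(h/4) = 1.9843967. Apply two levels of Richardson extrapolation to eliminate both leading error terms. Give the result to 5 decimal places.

1.98783

First eliminate the h^2 term (factor 2^2 = 4):
  B₁ = (4·1.9740908 − 1.9328242)/3 = 1.9878463
  B₂ = (4·1.9843967 − 1.9740908)/3 = 1.9878320
Then eliminate the h^4 term (factor 2^4 = 16):
  (16·1.9878320 − 1.9878463)/15 = 1.9878310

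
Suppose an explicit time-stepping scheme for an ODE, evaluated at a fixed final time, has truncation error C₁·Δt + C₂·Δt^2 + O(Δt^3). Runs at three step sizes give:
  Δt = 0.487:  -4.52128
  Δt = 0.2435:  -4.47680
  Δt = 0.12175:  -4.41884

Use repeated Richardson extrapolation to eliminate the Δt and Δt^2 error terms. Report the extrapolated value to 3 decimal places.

-4.337

First eliminate the Δt term (factor 2^1 = 2):
  B₁ = (2·(-4.47680) − (-4.52128))/1 = -4.43232
  B₂ = (2·(-4.41884) − (-4.47680))/1 = -4.36088
Then eliminate the Δt^2 term (factor 2^2 = 4):
  (4·(-4.36088) − (-4.43232))/3 = -4.33707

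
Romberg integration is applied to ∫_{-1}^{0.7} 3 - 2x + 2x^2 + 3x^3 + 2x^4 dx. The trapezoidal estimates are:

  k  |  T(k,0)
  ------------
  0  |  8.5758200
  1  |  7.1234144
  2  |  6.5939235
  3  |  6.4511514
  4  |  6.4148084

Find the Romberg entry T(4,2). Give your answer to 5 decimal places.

6.40264

Richardson extrapolation on the trapezoidal column (denominator 4−1=3):
T(3,1) = (4·6.4511514 − 6.5939235) / 3 = 6.4035607
T(4,1) = 6.4148084 + (6.4148084 − 6.4511514)/3 = 6.4026941
T(4,2) = 6.4026941 + (6.4026941 − 6.4035607)/15 = 6.4026363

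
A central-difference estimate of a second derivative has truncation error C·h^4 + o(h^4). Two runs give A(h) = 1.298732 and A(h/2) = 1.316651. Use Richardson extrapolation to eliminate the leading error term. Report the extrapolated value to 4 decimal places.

1.3178

Extrapolated value = (16·A(h/2) − A(h)) / (16 − 1)
= (16·1.316651 − 1.298732) / 15
= 19.767684 / 15 = 1.317846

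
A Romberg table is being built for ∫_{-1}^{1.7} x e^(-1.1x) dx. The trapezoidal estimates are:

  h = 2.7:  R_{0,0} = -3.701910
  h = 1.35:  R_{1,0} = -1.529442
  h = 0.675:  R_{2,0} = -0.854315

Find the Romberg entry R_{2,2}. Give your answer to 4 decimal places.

Richardson extrapolation on the trapezoidal column (denominator 4−1=3):
R_{1,1} = -1.529442 + (-1.529442 − (-3.701910))/3 = -0.805286
R_{2,1} = (4·(-0.854315) − (-1.529442)) / 3 = -0.629273
R_{2,2} = (16·(-0.629273) − (-0.805286)) / 15 = -0.617539

-0.6175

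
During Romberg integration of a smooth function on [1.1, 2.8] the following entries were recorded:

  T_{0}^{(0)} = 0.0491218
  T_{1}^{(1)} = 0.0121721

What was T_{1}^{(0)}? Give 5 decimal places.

From T_{1}^{(1)} = (4·T_{1}^{(0)} − T_{0}^{(0)})/3, solve for T_{1}^{(0)}:
4·T_{1}^{(0)} = 3·0.0121721 + 0.0491218 = 0.0856381
T_{1}^{(0)} = 0.0214095

0.02141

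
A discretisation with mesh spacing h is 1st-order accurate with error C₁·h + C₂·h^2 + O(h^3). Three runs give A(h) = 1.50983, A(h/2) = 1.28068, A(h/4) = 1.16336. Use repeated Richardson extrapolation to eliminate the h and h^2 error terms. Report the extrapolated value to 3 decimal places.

1.044

First eliminate the h term (factor 2^1 = 2):
  B₁ = (2·1.28068 − 1.50983)/1 = 1.05153
  B₂ = (2·1.16336 − 1.28068)/1 = 1.04604
Then eliminate the h^2 term (factor 2^2 = 4):
  (4·1.04604 − 1.05153)/3 = 1.04421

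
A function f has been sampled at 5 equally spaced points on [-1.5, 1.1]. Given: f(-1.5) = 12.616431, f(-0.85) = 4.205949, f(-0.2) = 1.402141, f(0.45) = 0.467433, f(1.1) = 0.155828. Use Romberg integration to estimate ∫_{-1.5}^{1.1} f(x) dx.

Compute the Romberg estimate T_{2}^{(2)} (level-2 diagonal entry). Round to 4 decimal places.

7.3892

T_{0}^{(0)} (trapezoid, 1 panel, h=2.6000): 16.603937
T_{1}^{(0)} (trapezoid, 2 panels, h=1.3000): 10.124752
T_{2}^{(0)} (trapezoid, 4 panels, h=0.6500): 8.100074
T_{1}^{(1)} = 10.124752 + (10.124752 − 16.603937)/3 = 7.965024
T_{2}^{(1)} = 8.100074 + (8.100074 − 10.124752)/3 = 7.425181
T_{2}^{(2)} = 7.425181 + (7.425181 − 7.965024)/15 = 7.389191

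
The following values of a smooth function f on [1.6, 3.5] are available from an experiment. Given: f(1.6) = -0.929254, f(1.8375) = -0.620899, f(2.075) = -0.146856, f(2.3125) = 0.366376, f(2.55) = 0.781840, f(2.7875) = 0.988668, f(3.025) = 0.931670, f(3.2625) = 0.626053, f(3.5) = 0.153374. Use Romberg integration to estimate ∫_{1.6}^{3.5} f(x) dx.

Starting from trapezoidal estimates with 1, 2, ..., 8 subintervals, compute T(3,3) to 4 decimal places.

0.6171

T(0,0) (trapezoid, 1 panel, h=1.9000): -0.737086
T(1,0) (trapezoid, 2 panels, h=0.9500): 0.374205
T(2,0) (trapezoid, 4 panels, h=0.4750): 0.559889
T(3,0) (trapezoid, 8 panels, h=0.2375): 0.602992
T(1,1) = 0.374205 + (0.374205 − (-0.737086))/3 = 0.744635
T(2,1) = 0.559889 + (0.559889 − 0.374205)/3 = 0.621784
T(3,1) = 0.602992 + (0.602992 − 0.559889)/3 = 0.617360
T(2,2) = 0.621784 + (0.621784 − 0.744635)/15 = 0.613594
T(3,2) = 0.617360 + (0.617360 − 0.621784)/15 = 0.617065
T(3,3) = 0.617065 + (0.617065 − 0.613594)/63 = 0.617120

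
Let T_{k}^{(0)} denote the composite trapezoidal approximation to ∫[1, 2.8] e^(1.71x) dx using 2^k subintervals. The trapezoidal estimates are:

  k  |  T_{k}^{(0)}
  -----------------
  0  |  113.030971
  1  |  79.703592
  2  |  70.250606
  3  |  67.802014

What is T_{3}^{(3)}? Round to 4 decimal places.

Richardson extrapolation on the trapezoidal column (denominator 4−1=3):
T_{1}^{(1)} = (4·79.703592 − 113.030971) / 3 = 68.594466
T_{2}^{(1)} = (4·70.250606 − 79.703592) / 3 = 67.099611
T_{3}^{(1)} = (4·67.802014 − 70.250606) / 3 = 66.985817
T_{2}^{(2)} = 67.099611 + (67.099611 − 68.594466)/15 = 66.999954
T_{3}^{(2)} = 66.985817 + (66.985817 − 67.099611)/15 = 66.978231
T_{3}^{(3)} = 66.978231 + (66.978231 − 66.999954)/63 = 66.977886

66.9779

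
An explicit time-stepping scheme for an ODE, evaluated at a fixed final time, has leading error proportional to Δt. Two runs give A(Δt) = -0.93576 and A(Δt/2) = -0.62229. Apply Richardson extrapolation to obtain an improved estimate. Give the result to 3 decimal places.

The leading error scales as Δt; refining by a factor of 2 reduces it by 2^1 = 2.
Extrapolated value = (2·A(Δt/2) − A(Δt)) / (2 − 1)
= (2·(-0.62229) − (-0.93576)) / 1
= -0.30882 / 1 = -0.30882

-0.309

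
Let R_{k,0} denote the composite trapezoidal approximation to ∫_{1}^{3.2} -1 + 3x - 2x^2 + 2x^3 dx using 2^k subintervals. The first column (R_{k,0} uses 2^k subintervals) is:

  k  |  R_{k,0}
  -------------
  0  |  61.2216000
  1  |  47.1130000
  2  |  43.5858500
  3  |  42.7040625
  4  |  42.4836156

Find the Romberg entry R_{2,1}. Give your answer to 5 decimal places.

R_{2,1} = 43.5858500 + (43.5858500 − 47.1130000)/3 = 42.4101333

42.41013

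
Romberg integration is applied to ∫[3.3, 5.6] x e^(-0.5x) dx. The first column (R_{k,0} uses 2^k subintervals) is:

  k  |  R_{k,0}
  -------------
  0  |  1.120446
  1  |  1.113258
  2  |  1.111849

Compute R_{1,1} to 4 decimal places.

1.1109

R_{1,1} = (4·1.113258 − 1.120446) / 3 = 1.110862
(Column j=1 coincides with Simpson's rule on the same nodes.)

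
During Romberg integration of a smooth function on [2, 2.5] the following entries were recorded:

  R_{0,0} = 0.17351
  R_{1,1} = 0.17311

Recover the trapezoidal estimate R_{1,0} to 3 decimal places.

0.173

From R_{1,1} = (4·R_{1,0} − R_{0,0})/3, solve for R_{1,0}:
4·R_{1,0} = 3·0.17311 + 0.17351 = 0.69284
R_{1,0} = 0.17321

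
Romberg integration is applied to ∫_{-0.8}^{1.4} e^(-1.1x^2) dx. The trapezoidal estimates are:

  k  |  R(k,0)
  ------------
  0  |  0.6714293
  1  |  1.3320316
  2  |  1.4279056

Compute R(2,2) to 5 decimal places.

R(1,1) = (4·1.3320316 − 0.6714293) / 3 = 1.5522324
R(2,1) = 1.4279056 + (1.4279056 − 1.3320316)/3 = 1.4598636
R(2,2) = (16·1.4598636 − 1.5522324) / 15 = 1.4537057

1.45371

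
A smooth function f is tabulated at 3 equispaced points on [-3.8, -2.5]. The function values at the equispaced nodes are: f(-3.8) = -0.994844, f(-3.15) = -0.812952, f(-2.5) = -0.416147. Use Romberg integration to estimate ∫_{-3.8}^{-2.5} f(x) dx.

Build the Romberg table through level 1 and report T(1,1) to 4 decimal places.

-1.0103

T(0,0) (trapezoid, 1 panel, h=1.3000): -0.917144
T(1,0) (trapezoid, 2 panels, h=0.6500): -0.986991
T(1,1) = -0.986991 + (-0.986991 − (-0.917144))/3 = -1.010273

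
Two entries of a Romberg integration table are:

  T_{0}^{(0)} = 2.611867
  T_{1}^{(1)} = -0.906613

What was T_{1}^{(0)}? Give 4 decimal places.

-0.0270

From T_{1}^{(1)} = (4·T_{1}^{(0)} − T_{0}^{(0)})/3, solve for T_{1}^{(0)}:
4·T_{1}^{(0)} = 3·(-0.906613) + 2.611867 = -0.107972
T_{1}^{(0)} = -0.026993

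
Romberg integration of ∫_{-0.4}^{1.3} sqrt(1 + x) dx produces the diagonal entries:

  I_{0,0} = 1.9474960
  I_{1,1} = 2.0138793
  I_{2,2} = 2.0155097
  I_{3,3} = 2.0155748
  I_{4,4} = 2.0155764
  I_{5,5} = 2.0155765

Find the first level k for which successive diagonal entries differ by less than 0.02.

|I_{1,1} − I_{0,0}| = 0.0663833 ≥ 0.02
|I_{2,2} − I_{1,1}| = 0.0016304 < 0.02

k = 2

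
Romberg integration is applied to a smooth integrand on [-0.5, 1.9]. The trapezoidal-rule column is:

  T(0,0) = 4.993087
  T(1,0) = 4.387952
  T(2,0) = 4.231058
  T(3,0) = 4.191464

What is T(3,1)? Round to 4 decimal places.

Richardson extrapolation on the trapezoidal column (denominator 4−1=3):
T(3,1) = 4.191464 + (4.191464 − 4.231058)/3 = 4.178266

4.1783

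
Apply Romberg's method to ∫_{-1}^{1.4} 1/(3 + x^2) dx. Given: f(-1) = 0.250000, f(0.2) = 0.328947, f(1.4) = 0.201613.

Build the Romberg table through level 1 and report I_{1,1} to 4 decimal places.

0.7070

I_{0,0} (trapezoid, 1 panel, h=2.4000): 0.541936
I_{1,0} (trapezoid, 2 panels, h=1.2000): 0.665704
I_{1,1} = 0.665704 + (0.665704 − 0.541936)/3 = 0.706960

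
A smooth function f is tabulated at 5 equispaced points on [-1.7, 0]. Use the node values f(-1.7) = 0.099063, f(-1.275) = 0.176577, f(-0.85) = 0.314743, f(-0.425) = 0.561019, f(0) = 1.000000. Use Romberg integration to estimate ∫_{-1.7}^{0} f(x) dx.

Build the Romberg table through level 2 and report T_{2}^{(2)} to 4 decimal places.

T_{0}^{(0)} (trapezoid, 1 panel, h=1.7000): 0.934204
T_{1}^{(0)} (trapezoid, 2 panels, h=0.8500): 0.734633
T_{2}^{(0)} (trapezoid, 4 panels, h=0.4250): 0.680795
T_{1}^{(1)} = 0.734633 + (0.734633 − 0.934204)/3 = 0.668109
T_{2}^{(1)} = 0.680795 + (0.680795 − 0.734633)/3 = 0.662849
T_{2}^{(2)} = 0.662849 + (0.662849 − 0.668109)/15 = 0.662498

0.6625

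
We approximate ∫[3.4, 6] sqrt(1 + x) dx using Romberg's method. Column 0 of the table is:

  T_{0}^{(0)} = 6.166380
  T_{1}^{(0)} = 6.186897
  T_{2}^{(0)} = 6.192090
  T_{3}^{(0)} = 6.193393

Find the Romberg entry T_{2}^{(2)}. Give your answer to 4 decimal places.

Richardson extrapolation on the trapezoidal column (denominator 4−1=3):
T_{1}^{(1)} = 6.186897 + (6.186897 − 6.166380)/3 = 6.193736
T_{2}^{(1)} = (4·6.192090 − 6.186897) / 3 = 6.193821
T_{2}^{(2)} = 6.193821 + (6.193821 − 6.193736)/15 = 6.193827
(Column j=1 coincides with Simpson's rule on the same nodes.)

6.1938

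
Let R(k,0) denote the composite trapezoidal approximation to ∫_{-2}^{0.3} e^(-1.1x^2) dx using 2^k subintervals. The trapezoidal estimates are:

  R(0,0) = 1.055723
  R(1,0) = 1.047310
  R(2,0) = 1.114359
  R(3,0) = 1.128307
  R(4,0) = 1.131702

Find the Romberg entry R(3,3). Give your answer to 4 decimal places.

Richardson extrapolation on the trapezoidal column (denominator 4−1=3):
R(1,1) = 1.047310 + (1.047310 − 1.055723)/3 = 1.044506
R(2,1) = 1.114359 + (1.114359 − 1.047310)/3 = 1.136709
R(3,1) = 1.128307 + (1.128307 − 1.114359)/3 = 1.132956
R(2,2) = (16·1.136709 − 1.044506) / 15 = 1.142856
R(3,2) = 1.132956 + (1.132956 − 1.136709)/15 = 1.132706
R(3,3) = (64·1.132706 − 1.142856) / 63 = 1.132545
(Column j=1 coincides with Simpson's rule on the same nodes.)

1.1325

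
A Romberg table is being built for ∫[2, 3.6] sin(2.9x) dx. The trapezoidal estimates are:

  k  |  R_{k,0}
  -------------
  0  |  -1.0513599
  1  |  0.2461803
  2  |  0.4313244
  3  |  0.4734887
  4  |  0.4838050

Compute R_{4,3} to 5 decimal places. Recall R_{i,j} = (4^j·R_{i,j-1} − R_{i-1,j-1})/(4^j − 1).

R_{2,1} = (4·0.4313244 − 0.2461803) / 3 = 0.4930391
R_{3,1} = 0.4734887 + (0.4734887 − 0.4313244)/3 = 0.4875435
R_{4,1} = (4·0.4838050 − 0.4734887) / 3 = 0.4872438
R_{3,2} = (16·0.4875435 − 0.4930391) / 15 = 0.4871771
R_{4,2} = (16·0.4872438 − 0.4875435) / 15 = 0.4872238
R_{4,3} = 0.4872238 + (0.4872238 − 0.4871771)/63 = 0.4872245

0.48722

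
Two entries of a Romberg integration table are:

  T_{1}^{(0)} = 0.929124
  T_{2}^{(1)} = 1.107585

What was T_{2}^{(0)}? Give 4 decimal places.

1.0630

From T_{2}^{(1)} = (4·T_{2}^{(0)} − T_{1}^{(0)})/3, solve for T_{2}^{(0)}:
4·T_{2}^{(0)} = 3·1.107585 + 0.929124 = 4.251879
T_{2}^{(0)} = 1.062970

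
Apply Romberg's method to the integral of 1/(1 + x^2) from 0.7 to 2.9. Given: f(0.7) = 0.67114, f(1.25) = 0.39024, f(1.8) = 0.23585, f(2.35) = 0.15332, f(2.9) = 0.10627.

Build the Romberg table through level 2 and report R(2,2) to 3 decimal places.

R(0,0) (trapezoid, 1 panel, h=2.2000): 0.85515
R(1,0) (trapezoid, 2 panels, h=1.1000): 0.68701
R(2,0) (trapezoid, 4 panels, h=0.5500): 0.64246
R(1,1) = 0.68701 + (0.68701 − 0.85515)/3 = 0.63096
R(2,1) = 0.64246 + (0.64246 − 0.68701)/3 = 0.62761
R(2,2) = 0.62761 + (0.62761 − 0.63096)/15 = 0.62739

0.627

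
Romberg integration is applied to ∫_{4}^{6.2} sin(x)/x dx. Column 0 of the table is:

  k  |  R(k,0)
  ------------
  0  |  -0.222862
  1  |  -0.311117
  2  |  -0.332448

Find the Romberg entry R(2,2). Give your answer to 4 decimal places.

Richardson extrapolation on the trapezoidal column (denominator 4−1=3):
R(1,1) = -0.311117 + (-0.311117 − (-0.222862))/3 = -0.340535
R(2,1) = -0.332448 + (-0.332448 − (-0.311117))/3 = -0.339558
R(2,2) = -0.339558 + (-0.339558 − (-0.340535))/15 = -0.339493

-0.3395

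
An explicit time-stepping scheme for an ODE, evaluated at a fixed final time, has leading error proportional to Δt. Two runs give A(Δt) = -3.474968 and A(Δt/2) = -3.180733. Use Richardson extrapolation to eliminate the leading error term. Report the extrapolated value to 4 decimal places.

-2.8865

The leading error scales as Δt; refining by a factor of 2 reduces it by 2^1 = 2.
Extrapolated value = (2·A(Δt/2) − A(Δt)) / (2 − 1)
= (2·(-3.180733) − (-3.474968)) / 1
= -2.886498 / 1 = -2.886498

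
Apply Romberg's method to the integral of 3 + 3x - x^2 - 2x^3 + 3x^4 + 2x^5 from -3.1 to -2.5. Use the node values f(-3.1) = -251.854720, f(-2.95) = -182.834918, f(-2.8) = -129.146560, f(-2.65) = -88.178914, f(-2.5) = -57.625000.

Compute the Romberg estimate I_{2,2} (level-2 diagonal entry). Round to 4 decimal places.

I_{0,0} (trapezoid, 1 panel, h=0.6000): -92.843916
I_{1,0} (trapezoid, 2 panels, h=0.3000): -85.165926
I_{2,0} (trapezoid, 4 panels, h=0.1500): -83.235038
I_{1,1} = -85.165926 + (-85.165926 − (-92.843916))/3 = -82.606596
I_{2,1} = -83.235038 + (-83.235038 − (-85.165926))/3 = -82.591409
I_{2,2} = -82.591409 + (-82.591409 − (-82.606596))/15 = -82.590397

-82.5904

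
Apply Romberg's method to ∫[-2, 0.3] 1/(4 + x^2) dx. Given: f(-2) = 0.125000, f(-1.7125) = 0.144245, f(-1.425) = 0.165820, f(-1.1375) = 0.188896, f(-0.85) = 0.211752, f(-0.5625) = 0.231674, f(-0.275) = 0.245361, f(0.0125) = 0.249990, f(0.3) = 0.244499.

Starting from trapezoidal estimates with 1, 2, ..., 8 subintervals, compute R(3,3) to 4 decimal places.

0.4671

R(0,0) (trapezoid, 1 panel, h=2.3000): 0.424924
R(1,0) (trapezoid, 2 panels, h=1.1500): 0.455977
R(2,0) (trapezoid, 4 panels, h=0.5750): 0.464417
R(3,0) (trapezoid, 8 panels, h=0.2875): 0.466465
R(1,1) = 0.455977 + (0.455977 − 0.424924)/3 = 0.466328
R(2,1) = 0.464417 + (0.464417 − 0.455977)/3 = 0.467230
R(3,1) = 0.466465 + (0.466465 − 0.464417)/3 = 0.467148
R(2,2) = 0.467230 + (0.467230 − 0.466328)/15 = 0.467290
R(3,2) = 0.467148 + (0.467148 − 0.467230)/15 = 0.467143
R(3,3) = 0.467143 + (0.467143 − 0.467290)/63 = 0.467141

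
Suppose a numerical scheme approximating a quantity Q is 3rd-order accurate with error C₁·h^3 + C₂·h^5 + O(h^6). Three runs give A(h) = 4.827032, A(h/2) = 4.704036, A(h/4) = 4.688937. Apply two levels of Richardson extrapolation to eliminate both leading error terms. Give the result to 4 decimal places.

First eliminate the h^3 term (factor 2^3 = 8):
  B₁ = (8·4.704036 − 4.827032)/7 = 4.686465
  B₂ = (8·4.688937 − 4.704036)/7 = 4.686780
Then eliminate the h^5 term (factor 2^5 = 32):
  (32·4.686780 − 4.686465)/31 = 4.686790

4.6868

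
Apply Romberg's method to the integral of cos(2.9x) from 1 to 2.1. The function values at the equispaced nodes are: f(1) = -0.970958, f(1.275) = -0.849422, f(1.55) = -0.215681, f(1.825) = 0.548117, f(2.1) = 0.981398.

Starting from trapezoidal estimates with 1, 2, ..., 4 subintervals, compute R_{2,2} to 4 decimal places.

-0.1486

R_{0,0} (trapezoid, 1 panel, h=1.1000): 0.005742
R_{1,0} (trapezoid, 2 panels, h=0.5500): -0.115754
R_{2,0} (trapezoid, 4 panels, h=0.2750): -0.140736
R_{1,1} = -0.115754 + (-0.115754 − 0.005742)/3 = -0.156253
R_{2,1} = -0.140736 + (-0.140736 − (-0.115754))/3 = -0.149063
R_{2,2} = -0.149063 + (-0.149063 − (-0.156253))/15 = -0.148584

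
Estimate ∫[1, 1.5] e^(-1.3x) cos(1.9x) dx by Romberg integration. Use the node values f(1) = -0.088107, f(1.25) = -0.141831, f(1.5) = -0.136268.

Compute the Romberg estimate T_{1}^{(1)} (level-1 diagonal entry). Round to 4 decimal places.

-0.0660

T_{0}^{(0)} (trapezoid, 1 panel, h=0.5000): -0.056094
T_{1}^{(0)} (trapezoid, 2 panels, h=0.2500): -0.063505
T_{1}^{(1)} = -0.063505 + (-0.063505 − (-0.056094))/3 = -0.065975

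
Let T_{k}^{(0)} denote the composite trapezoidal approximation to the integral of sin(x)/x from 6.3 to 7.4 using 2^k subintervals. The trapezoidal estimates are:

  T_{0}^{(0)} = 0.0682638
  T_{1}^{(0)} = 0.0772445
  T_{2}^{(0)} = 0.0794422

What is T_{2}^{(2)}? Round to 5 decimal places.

0.08017

Richardson extrapolation on the trapezoidal column (denominator 4−1=3):
T_{1}^{(1)} = (4·0.0772445 − 0.0682638) / 3 = 0.0802381
T_{2}^{(1)} = (4·0.0794422 − 0.0772445) / 3 = 0.0801748
T_{2}^{(2)} = (16·0.0801748 − 0.0802381) / 15 = 0.0801706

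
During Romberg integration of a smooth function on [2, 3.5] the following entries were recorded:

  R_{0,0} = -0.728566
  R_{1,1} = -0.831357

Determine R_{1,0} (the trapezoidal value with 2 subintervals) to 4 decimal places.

-0.8057

From R_{1,1} = (4·R_{1,0} − R_{0,0})/3, solve for R_{1,0}:
4·R_{1,0} = 3·(-0.831357) + (-0.728566) = -3.222637
R_{1,0} = -0.805659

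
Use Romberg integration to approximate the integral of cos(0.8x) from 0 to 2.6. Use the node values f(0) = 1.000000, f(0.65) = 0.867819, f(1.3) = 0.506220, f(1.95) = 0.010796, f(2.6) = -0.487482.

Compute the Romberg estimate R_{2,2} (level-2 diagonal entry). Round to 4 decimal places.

R_{0,0} (trapezoid, 1 panel, h=2.6000): 0.666273
R_{1,0} (trapezoid, 2 panels, h=1.3000): 0.991223
R_{2,0} (trapezoid, 4 panels, h=0.6500): 1.066711
R_{1,1} = 0.991223 + (0.991223 − 0.666273)/3 = 1.099540
R_{2,1} = 1.066711 + (1.066711 − 0.991223)/3 = 1.091874
R_{2,2} = 1.091874 + (1.091874 − 1.099540)/15 = 1.091363

1.0914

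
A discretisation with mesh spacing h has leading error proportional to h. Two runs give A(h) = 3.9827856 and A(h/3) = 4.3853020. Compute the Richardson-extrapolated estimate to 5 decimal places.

4.58656

Extrapolated value = (3·A(h/3) − A(h)) / (3 − 1)
= (3·4.3853020 − 3.9827856) / 2
= 9.1731204 / 2 = 4.5865602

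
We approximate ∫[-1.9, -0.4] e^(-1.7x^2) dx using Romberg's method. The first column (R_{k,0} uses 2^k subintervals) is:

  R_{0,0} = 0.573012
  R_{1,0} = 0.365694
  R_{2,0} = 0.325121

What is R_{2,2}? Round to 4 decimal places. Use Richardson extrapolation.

0.3126

Richardson extrapolation on the trapezoidal column (denominator 4−1=3):
R_{1,1} = (4·0.365694 − 0.573012) / 3 = 0.296588
R_{2,1} = (4·0.325121 − 0.365694) / 3 = 0.311597
R_{2,2} = (16·0.311597 − 0.296588) / 15 = 0.312598
(Column j=1 coincides with Simpson's rule on the same nodes.)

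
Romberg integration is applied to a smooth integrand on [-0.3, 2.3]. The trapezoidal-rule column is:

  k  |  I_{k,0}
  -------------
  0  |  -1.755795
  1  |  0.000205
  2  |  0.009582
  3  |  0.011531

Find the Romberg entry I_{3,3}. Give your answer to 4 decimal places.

I_{1,1} = (4·0.000205 − (-1.755795)) / 3 = 0.585538
I_{2,1} = (4·0.009582 − 0.000205) / 3 = 0.012708
I_{3,1} = 0.011531 + (0.011531 − 0.009582)/3 = 0.012181
I_{2,2} = 0.012708 + (0.012708 − 0.585538)/15 = -0.025481
I_{3,2} = (16·0.012181 − 0.012708) / 15 = 0.012146
I_{3,3} = 0.012146 + (0.012146 − (-0.025481))/63 = 0.012743
(Column j=1 coincides with Simpson's rule on the same nodes.)

0.0127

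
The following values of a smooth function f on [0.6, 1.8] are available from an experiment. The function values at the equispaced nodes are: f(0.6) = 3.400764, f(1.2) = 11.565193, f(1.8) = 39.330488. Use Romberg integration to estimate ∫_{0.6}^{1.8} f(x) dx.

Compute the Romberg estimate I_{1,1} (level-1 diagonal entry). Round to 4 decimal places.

17.7984

I_{0,0} (trapezoid, 1 panel, h=1.2000): 25.638751
I_{1,0} (trapezoid, 2 panels, h=0.6000): 19.758491
I_{1,1} = 19.758491 + (19.758491 − 25.638751)/3 = 17.798404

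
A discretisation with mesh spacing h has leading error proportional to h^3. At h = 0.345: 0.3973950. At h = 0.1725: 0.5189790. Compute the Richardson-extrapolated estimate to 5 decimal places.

The leading error scales as h^3; refining by a factor of 2 reduces it by 2^3 = 8.
Extrapolated value = (8·A(h/2) − A(h)) / (8 − 1)
= (8·0.5189790 − 0.3973950) / 7
= 3.7544370 / 7 = 0.5363481

0.53635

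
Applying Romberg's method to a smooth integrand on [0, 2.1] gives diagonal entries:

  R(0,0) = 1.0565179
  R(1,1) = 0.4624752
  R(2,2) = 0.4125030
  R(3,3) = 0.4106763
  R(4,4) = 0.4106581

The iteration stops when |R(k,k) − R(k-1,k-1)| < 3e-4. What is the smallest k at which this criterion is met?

|R(1,1) − R(0,0)| = 0.5940427 ≥ 3e-4
|R(2,2) − R(1,1)| = 0.0499722 ≥ 3e-4
|R(3,3) − R(2,2)| = 0.0018267 ≥ 3e-4
|R(4,4) − R(3,3)| = 0.0000182 < 3e-4

k = 4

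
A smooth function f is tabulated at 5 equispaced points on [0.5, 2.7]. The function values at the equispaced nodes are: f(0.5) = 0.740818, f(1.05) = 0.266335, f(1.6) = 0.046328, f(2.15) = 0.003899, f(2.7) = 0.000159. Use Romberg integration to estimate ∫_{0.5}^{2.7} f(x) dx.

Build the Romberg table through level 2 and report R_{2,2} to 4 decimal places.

R_{0,0} (trapezoid, 1 panel, h=2.2000): 0.815075
R_{1,0} (trapezoid, 2 panels, h=1.1000): 0.458498
R_{2,0} (trapezoid, 4 panels, h=0.5500): 0.377878
R_{1,1} = 0.458498 + (0.458498 − 0.815075)/3 = 0.339639
R_{2,1} = 0.377878 + (0.377878 − 0.458498)/3 = 0.351005
R_{2,2} = 0.351005 + (0.351005 − 0.339639)/15 = 0.351763

0.3518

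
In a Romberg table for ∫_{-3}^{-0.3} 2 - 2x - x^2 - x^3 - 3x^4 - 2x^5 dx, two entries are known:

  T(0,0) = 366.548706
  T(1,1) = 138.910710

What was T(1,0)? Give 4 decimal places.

From T(1,1) = (4·T(1,0) − T(0,0))/3, solve for T(1,0):
4·T(1,0) = 3·138.910710 + 366.548706 = 783.280836
T(1,0) = 195.820209

195.8202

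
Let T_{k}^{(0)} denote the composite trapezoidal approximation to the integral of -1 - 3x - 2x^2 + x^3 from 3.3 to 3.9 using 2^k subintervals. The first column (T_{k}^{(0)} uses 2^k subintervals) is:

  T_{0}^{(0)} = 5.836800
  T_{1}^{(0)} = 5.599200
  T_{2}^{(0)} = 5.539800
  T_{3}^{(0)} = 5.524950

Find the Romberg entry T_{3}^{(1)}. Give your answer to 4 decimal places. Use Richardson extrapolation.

5.5200

Richardson extrapolation on the trapezoidal column (denominator 4−1=3):
T_{3}^{(1)} = 5.524950 + (5.524950 − 5.539800)/3 = 5.520000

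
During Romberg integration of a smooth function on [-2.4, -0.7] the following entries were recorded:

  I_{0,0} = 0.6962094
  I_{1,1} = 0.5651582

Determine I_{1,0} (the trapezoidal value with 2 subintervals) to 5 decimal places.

From I_{1,1} = (4·I_{1,0} − I_{0,0})/3, solve for I_{1,0}:
4·I_{1,0} = 3·0.5651582 + 0.6962094 = 2.3916840
I_{1,0} = 0.5979210

0.59792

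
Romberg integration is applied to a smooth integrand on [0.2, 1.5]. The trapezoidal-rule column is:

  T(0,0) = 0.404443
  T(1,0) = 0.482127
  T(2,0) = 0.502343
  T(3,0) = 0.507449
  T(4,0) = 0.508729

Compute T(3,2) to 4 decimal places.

0.5092

T(2,1) = (4·0.502343 − 0.482127) / 3 = 0.509082
T(3,1) = (4·0.507449 − 0.502343) / 3 = 0.509151
T(3,2) = 0.509151 + (0.509151 − 0.509082)/15 = 0.509156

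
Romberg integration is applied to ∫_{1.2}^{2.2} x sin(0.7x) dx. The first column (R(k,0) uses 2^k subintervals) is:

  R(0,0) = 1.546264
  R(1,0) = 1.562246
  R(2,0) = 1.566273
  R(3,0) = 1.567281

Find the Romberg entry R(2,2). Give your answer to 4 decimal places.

R(1,1) = (4·1.562246 − 1.546264) / 3 = 1.567573
R(2,1) = 1.566273 + (1.566273 − 1.562246)/3 = 1.567615
R(2,2) = (16·1.567615 − 1.567573) / 15 = 1.567618

1.5676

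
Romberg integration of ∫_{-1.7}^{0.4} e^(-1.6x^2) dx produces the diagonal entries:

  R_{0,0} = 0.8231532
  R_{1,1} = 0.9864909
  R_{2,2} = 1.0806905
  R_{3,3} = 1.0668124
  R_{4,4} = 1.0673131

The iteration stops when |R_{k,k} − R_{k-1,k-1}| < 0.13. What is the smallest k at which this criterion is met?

|R_{1,1} − R_{0,0}| = 0.1633377 ≥ 0.13
|R_{2,2} − R_{1,1}| = 0.0941996 < 0.13

k = 2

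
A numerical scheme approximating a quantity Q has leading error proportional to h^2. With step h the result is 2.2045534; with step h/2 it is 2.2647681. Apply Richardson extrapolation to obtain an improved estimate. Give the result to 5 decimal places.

2.28484

Extrapolated value = (4·A(h/2) − A(h)) / (4 − 1)
= (4·2.2647681 − 2.2045534) / 3
= 6.8545190 / 3 = 2.2848397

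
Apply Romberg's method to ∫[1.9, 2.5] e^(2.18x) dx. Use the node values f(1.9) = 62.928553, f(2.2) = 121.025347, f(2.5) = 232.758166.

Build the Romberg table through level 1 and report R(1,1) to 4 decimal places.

77.9788

R(0,0) (trapezoid, 1 panel, h=0.6000): 88.706016
R(1,0) (trapezoid, 2 panels, h=0.3000): 80.660612
R(1,1) = 80.660612 + (80.660612 − 88.706016)/3 = 77.978811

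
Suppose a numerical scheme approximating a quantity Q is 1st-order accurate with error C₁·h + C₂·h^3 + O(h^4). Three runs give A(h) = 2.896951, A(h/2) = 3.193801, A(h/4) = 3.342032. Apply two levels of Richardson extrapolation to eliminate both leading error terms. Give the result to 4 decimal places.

3.4902

First eliminate the h term (factor 2^1 = 2):
  B₁ = (2·3.193801 − 2.896951)/1 = 3.490651
  B₂ = (2·3.342032 − 3.193801)/1 = 3.490263
Then eliminate the h^3 term (factor 2^3 = 8):
  (8·3.490263 − 3.490651)/7 = 3.490208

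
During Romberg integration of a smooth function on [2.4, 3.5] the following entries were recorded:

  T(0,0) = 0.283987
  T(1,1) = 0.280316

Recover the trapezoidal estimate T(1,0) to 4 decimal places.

From T(1,1) = (4·T(1,0) − T(0,0))/3, solve for T(1,0):
4·T(1,0) = 3·0.280316 + 0.283987 = 1.124935
T(1,0) = 0.281234

0.2812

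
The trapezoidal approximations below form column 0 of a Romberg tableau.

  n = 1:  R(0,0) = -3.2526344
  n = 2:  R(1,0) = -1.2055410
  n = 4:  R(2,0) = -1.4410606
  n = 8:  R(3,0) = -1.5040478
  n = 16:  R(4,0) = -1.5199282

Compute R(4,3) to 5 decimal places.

-1.52523

R(2,1) = (4·(-1.4410606) − (-1.2055410)) / 3 = -1.5195671
R(3,1) = (4·(-1.5040478) − (-1.4410606)) / 3 = -1.5250435
R(4,1) = -1.5199282 + (-1.5199282 − (-1.5040478))/3 = -1.5252217
R(3,2) = (16·(-1.5250435) − (-1.5195671)) / 15 = -1.5254086
R(4,2) = -1.5252217 + (-1.5252217 − (-1.5250435))/15 = -1.5252336
R(4,3) = (64·(-1.5252336) − (-1.5254086)) / 63 = -1.5252308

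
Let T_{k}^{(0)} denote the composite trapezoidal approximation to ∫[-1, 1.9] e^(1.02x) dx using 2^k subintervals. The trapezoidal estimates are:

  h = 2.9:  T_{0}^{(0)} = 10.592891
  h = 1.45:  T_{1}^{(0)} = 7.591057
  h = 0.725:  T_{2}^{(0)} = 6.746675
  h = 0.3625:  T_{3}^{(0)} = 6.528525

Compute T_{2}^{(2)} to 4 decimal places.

T_{1}^{(1)} = (4·7.591057 − 10.592891) / 3 = 6.590446
T_{2}^{(1)} = 6.746675 + (6.746675 − 7.591057)/3 = 6.465214
T_{2}^{(2)} = (16·6.465214 − 6.590446) / 15 = 6.456865

6.4569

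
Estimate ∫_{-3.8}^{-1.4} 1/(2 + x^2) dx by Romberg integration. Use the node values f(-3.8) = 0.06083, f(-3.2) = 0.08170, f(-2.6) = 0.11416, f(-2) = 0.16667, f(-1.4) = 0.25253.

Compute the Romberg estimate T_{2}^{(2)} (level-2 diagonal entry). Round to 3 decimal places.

T_{0}^{(0)} (trapezoid, 1 panel, h=2.4000): 0.37603
T_{1}^{(0)} (trapezoid, 2 panels, h=1.2000): 0.32501
T_{2}^{(0)} (trapezoid, 4 panels, h=0.6000): 0.31153
T_{1}^{(1)} = 0.32501 + (0.32501 − 0.37603)/3 = 0.30800
T_{2}^{(1)} = 0.31153 + (0.31153 − 0.32501)/3 = 0.30704
T_{2}^{(2)} = 0.30704 + (0.30704 − 0.30800)/15 = 0.30698

0.307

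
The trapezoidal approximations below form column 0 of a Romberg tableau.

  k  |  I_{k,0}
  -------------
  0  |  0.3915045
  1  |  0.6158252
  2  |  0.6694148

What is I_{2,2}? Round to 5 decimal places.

Richardson extrapolation on the trapezoidal column (denominator 4−1=3):
I_{1,1} = (4·0.6158252 − 0.3915045) / 3 = 0.6905988
I_{2,1} = (4·0.6694148 − 0.6158252) / 3 = 0.6872780
I_{2,2} = 0.6872780 + (0.6872780 − 0.6905988)/15 = 0.6870566

0.68706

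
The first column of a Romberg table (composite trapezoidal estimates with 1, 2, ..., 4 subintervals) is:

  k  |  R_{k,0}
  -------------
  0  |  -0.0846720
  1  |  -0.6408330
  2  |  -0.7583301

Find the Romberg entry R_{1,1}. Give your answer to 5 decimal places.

-0.82622

Richardson extrapolation on the trapezoidal column (denominator 4−1=3):
R_{1,1} = -0.6408330 + (-0.6408330 − (-0.0846720))/3 = -0.8262200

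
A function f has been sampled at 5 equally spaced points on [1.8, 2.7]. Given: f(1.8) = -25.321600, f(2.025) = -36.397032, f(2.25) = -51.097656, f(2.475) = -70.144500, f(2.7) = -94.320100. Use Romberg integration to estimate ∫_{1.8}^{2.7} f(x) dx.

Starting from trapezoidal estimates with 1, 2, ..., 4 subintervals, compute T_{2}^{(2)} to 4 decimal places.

T_{0}^{(0)} (trapezoid, 1 panel, h=0.9000): -53.838765
T_{1}^{(0)} (trapezoid, 2 panels, h=0.4500): -49.913328
T_{2}^{(0)} (trapezoid, 4 panels, h=0.2250): -48.928509
T_{1}^{(1)} = -49.913328 + (-49.913328 − (-53.838765))/3 = -48.604849
T_{2}^{(1)} = -48.928509 + (-48.928509 − (-49.913328))/3 = -48.600236
T_{2}^{(2)} = -48.600236 + (-48.600236 − (-48.604849))/15 = -48.599928

-48.5999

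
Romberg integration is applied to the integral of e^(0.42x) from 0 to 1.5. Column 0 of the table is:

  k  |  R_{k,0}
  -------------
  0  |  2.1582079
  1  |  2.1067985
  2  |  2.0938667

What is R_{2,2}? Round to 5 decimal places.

Richardson extrapolation on the trapezoidal column (denominator 4−1=3):
R_{1,1} = (4·2.1067985 − 2.1582079) / 3 = 2.0896620
R_{2,1} = (4·2.0938667 − 2.1067985) / 3 = 2.0895561
R_{2,2} = 2.0895561 + (2.0895561 − 2.0896620)/15 = 2.0895490

2.08955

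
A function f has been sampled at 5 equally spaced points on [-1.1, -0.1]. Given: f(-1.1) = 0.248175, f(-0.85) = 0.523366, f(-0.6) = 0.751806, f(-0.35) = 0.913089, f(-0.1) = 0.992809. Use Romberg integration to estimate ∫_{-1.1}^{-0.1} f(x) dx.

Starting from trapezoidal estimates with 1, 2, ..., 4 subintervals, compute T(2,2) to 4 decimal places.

T(0,0) (trapezoid, 1 panel, h=1.0000): 0.620492
T(1,0) (trapezoid, 2 panels, h=0.5000): 0.686149
T(2,0) (trapezoid, 4 panels, h=0.2500): 0.702188
T(1,1) = 0.686149 + (0.686149 − 0.620492)/3 = 0.708035
T(2,1) = 0.702188 + (0.702188 − 0.686149)/3 = 0.707534
T(2,2) = 0.707534 + (0.707534 − 0.708035)/15 = 0.707501

0.7075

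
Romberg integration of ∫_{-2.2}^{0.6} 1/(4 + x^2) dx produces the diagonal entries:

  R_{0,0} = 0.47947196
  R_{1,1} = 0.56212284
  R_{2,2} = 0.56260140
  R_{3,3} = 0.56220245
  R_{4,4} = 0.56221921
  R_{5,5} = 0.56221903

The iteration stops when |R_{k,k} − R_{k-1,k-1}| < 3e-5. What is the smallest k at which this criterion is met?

k = 4

|R_{1,1} − R_{0,0}| = 0.08265088 ≥ 3e-5
|R_{2,2} − R_{1,1}| = 0.00047856 ≥ 3e-5
|R_{3,3} − R_{2,2}| = 0.00039895 ≥ 3e-5
|R_{4,4} − R_{3,3}| = 0.00001676 < 3e-5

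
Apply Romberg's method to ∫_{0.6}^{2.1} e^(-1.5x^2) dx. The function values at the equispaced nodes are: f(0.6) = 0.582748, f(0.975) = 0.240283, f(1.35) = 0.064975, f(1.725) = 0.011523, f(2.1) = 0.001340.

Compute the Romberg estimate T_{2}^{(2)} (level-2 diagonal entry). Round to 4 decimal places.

T_{0}^{(0)} (trapezoid, 1 panel, h=1.5000): 0.438066
T_{1}^{(0)} (trapezoid, 2 panels, h=0.7500): 0.267764
T_{2}^{(0)} (trapezoid, 4 panels, h=0.3750): 0.228309
T_{1}^{(1)} = 0.267764 + (0.267764 − 0.438066)/3 = 0.210997
T_{2}^{(1)} = 0.228309 + (0.228309 − 0.267764)/3 = 0.215157
T_{2}^{(2)} = 0.215157 + (0.215157 − 0.210997)/15 = 0.215434

0.2154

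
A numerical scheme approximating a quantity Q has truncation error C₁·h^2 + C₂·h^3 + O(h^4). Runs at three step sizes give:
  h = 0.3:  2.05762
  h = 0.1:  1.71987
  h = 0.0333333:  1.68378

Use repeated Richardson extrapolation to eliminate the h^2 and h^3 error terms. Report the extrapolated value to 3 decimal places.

First eliminate the h^2 term (factor 3^2 = 9):
  B₁ = (9·1.71987 − 2.05762)/8 = 1.67765
  B₂ = (9·1.68378 − 1.71987)/8 = 1.67927
Then eliminate the h^3 term (factor 3^3 = 27):
  (27·1.67927 − 1.67765)/26 = 1.67933

1.679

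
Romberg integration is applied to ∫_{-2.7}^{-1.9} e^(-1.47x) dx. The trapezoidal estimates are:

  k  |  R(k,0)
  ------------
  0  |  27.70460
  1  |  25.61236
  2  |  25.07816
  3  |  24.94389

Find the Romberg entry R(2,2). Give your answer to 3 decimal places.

24.899

Richardson extrapolation on the trapezoidal column (denominator 4−1=3):
R(1,1) = (4·25.61236 − 27.70460) / 3 = 24.91495
R(2,1) = (4·25.07816 − 25.61236) / 3 = 24.90009
R(2,2) = 24.90009 + (24.90009 − 24.91495)/15 = 24.89910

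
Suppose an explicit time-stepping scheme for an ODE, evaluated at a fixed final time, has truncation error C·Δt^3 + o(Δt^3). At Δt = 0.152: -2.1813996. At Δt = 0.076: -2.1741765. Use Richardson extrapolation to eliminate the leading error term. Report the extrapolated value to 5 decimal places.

-2.17314

Extrapolated value = (8·A(Δt/2) − A(Δt)) / (8 − 1)
= (8·(-2.1741765) − (-2.1813996)) / 7
= -15.2120124 / 7 = -2.1731446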